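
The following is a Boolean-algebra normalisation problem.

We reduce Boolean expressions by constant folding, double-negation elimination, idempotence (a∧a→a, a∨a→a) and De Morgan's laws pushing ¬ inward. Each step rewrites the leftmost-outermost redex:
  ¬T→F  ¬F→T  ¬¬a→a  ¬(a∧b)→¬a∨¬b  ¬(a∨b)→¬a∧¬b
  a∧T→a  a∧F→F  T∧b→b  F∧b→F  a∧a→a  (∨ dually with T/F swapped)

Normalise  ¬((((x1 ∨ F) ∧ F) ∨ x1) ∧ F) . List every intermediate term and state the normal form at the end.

Answer: normal form = T  (in 11 steps)

Derivation:
  start: ¬((((x1 ∨ F) ∧ F) ∨ x1) ∧ F)
  →1  ¬(((x1 ∨ F) ∧ F) ∨ x1) ∨ ¬F
  →2  (¬((x1 ∨ F) ∧ F) ∧ ¬x1) ∨ ¬F
  →3  ((¬(x1 ∨ F) ∨ ¬F) ∧ ¬x1) ∨ ¬F
  →4  (((¬x1 ∧ ¬F) ∨ ¬F) ∧ ¬x1) ∨ ¬F
  →5  (((¬x1 ∧ T) ∨ ¬F) ∧ ¬x1) ∨ ¬F
  →6  ((¬x1 ∨ ¬F) ∧ ¬x1) ∨ ¬F
  →7  ((¬x1 ∨ T) ∧ ¬x1) ∨ ¬F
  →8  (T ∧ ¬x1) ∨ ¬F
  →9  ¬x1 ∨ ¬F
  →10  ¬x1 ∨ T
  →11  T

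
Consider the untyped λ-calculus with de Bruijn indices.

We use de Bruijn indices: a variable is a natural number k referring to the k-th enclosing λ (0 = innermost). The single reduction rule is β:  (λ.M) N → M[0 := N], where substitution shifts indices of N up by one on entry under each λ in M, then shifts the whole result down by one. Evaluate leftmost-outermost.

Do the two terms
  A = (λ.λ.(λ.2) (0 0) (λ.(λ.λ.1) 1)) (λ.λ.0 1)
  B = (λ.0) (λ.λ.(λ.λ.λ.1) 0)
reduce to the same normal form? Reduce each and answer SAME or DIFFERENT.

Answer: DIFFERENT — A ⇓ λ.λ.0 (λ.λ.3), B ⇓ λ.λ.λ.λ.1

Working:
Term A:
  start: (λ.λ.(λ.2) (0 0) (λ.(λ.λ.1) 1)) (λ.λ.0 1)
  step 1: λ.(λ.λ.λ.0 1) (0 0) (λ.(λ.λ.1) 1)
  step 2: λ.(λ.λ.0 1) (λ.(λ.λ.1) 1)
  step 3: λ.λ.0 (λ.(λ.λ.1) 2)
  step 4: λ.λ.0 (λ.λ.3)

Term B:
  start: (λ.0) (λ.λ.(λ.λ.λ.1) 0)
  step 1: λ.λ.(λ.λ.λ.1) 0
  step 2: λ.λ.λ.λ.1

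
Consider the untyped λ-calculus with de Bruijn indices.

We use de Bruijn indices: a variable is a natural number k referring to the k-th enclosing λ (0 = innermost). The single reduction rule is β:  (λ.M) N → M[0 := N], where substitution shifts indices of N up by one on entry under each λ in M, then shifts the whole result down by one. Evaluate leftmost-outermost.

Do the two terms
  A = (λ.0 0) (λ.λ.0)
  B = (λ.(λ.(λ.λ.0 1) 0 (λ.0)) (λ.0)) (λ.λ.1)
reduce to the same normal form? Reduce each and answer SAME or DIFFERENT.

Answer: SAME — A ⇓ λ.0, B ⇓ λ.0

Reduction:
Term A:
  start: (λ.0 0) (λ.λ.0)
  →1  (λ.λ.0) (λ.λ.0)
  →2  λ.0

Term B:
  start: (λ.(λ.(λ.λ.0 1) 0 (λ.0)) (λ.0)) (λ.λ.1)
  →1  (λ.(λ.λ.0 1) 0 (λ.0)) (λ.0)
  →2  (λ.λ.0 1) (λ.0) (λ.0)
  →3  (λ.0 (λ.0)) (λ.0)
  →4  (λ.0) (λ.0)
  →5  λ.0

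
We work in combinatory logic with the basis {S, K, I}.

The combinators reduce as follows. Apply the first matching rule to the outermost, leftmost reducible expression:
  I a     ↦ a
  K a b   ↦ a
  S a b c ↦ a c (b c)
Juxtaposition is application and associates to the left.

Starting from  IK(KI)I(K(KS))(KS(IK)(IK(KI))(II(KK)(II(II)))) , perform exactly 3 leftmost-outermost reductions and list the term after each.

Answer: after 3 steps: I(KS(IK)(IK(KI))(II(KK)(II(II))))

Reduction:
  start: IK(KI)I(K(KS))(KS(IK)(IK(KI))(II(KK)(II(II))))
  [1] K(KI)I(K(KS))(KS(IK)(IK(KI))(II(KK)(II(II))))
  [2] KI(K(KS))(KS(IK)(IK(KI))(II(KK)(II(II))))
  [3] I(KS(IK)(IK(KI))(II(KK)(II(II))))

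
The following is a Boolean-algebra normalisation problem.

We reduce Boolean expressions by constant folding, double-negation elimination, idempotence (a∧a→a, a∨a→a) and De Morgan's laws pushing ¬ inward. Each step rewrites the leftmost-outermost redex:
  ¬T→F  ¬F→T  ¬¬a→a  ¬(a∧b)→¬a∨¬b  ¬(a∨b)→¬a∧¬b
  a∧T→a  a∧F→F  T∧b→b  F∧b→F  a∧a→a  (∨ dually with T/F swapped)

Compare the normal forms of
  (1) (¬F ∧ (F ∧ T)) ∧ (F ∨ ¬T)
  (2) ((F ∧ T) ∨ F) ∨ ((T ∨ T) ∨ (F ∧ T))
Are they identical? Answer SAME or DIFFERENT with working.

Answer: DIFFERENT — A ⇓ F, B ⇓ T

Working:
Term A:
  start: (¬F ∧ (F ∧ T)) ∧ (F ∨ ¬T)
  step 1: (T ∧ (F ∧ T)) ∧ (F ∨ ¬T)
  step 2: (F ∧ T) ∧ (F ∨ ¬T)
  step 3: F ∧ (F ∨ ¬T)
  step 4: F

Term B:
  start: ((F ∧ T) ∨ F) ∨ ((T ∨ T) ∨ (F ∧ T))
  step 1: (F ∧ T) ∨ ((T ∨ T) ∨ (F ∧ T))
  step 2: F ∨ ((T ∨ T) ∨ (F ∧ T))
  step 3: (T ∨ T) ∨ (F ∧ T)
  step 4: T ∨ (F ∧ T)
  step 5: T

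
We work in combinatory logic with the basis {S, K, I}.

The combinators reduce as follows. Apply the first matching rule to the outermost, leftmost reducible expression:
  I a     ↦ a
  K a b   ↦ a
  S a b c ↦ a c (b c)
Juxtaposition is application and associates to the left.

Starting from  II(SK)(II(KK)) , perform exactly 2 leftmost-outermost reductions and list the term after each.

  start: II(SK)(II(KK))
  step 1: I(SK)(II(KK))
  step 2: SK(II(KK))

Answer: after 2 steps: SK(II(KK))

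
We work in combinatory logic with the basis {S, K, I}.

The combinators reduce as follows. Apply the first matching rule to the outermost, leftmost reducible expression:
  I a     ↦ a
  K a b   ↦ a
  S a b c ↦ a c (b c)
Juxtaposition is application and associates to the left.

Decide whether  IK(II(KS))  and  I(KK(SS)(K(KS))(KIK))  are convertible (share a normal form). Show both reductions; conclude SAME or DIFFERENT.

Term A:
  start: IK(II(KS))
  [1] K(II(KS))
  [2] K(I(KS))
  [3] K(KS)

Term B:
  start: I(KK(SS)(K(KS))(KIK))
  [1] KK(SS)(K(KS))(KIK)
  [2] K(K(KS))(KIK)
  [3] K(KS)

Answer: SAME — A ⇓ K(KS), B ⇓ K(KS)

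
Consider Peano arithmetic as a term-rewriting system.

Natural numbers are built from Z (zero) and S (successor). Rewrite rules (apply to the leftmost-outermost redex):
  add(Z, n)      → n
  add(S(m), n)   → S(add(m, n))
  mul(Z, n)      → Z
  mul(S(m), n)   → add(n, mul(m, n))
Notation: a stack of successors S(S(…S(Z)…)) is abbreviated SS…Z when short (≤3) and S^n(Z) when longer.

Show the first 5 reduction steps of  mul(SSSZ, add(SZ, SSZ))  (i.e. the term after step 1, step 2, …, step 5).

  start: mul(SSSZ, add(SZ, SSZ))
  [1] add(add(SZ, SSZ), mul(SSZ, add(SZ, SSZ)))
  [2] add(S(add(Z, SSZ)), mul(SSZ, add(SZ, SSZ)))
  [3] S(add(add(Z, SSZ), mul(SSZ, add(SZ, SSZ))))
  [4] S(add(SSZ, mul(SSZ, add(SZ, SSZ))))
  [5] S(S(add(SZ, mul(SSZ, add(SZ, SSZ)))))

Answer: after 5 steps: S(S(add(SZ, mul(SSZ, add(SZ, SSZ)))))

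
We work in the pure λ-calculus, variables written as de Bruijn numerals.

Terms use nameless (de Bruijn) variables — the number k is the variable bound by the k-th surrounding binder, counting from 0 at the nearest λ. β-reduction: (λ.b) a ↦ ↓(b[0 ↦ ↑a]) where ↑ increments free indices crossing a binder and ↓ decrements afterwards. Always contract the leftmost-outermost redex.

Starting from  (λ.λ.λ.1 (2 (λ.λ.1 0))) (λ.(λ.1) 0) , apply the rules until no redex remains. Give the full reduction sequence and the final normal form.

  start: (λ.λ.λ.1 (2 (λ.λ.1 0))) (λ.(λ.1) 0)
  [1] λ.λ.1 ((λ.(λ.1) 0) (λ.λ.1 0))
  [2] λ.λ.1 ((λ.λ.λ.1 0) (λ.λ.1 0))
  [3] λ.λ.1 (λ.λ.1 0)

Answer: normal form = λ.λ.1 (λ.λ.1 0)  (in 3 steps)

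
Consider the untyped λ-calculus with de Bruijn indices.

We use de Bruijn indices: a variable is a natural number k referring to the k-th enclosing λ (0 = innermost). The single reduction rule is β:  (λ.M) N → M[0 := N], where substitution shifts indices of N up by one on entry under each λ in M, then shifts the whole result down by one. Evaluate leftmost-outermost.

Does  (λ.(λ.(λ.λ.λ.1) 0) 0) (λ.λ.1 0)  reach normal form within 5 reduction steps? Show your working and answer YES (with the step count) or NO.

Answer: YES — reaches normal form λ.λ.1 in 3 ≤ 5 steps

Derivation:
  start: (λ.(λ.(λ.λ.λ.1) 0) 0) (λ.λ.1 0)
  [1] (λ.(λ.λ.λ.1) 0) (λ.λ.1 0)
  [2] (λ.λ.λ.1) (λ.λ.1 0)
  [3] λ.λ.1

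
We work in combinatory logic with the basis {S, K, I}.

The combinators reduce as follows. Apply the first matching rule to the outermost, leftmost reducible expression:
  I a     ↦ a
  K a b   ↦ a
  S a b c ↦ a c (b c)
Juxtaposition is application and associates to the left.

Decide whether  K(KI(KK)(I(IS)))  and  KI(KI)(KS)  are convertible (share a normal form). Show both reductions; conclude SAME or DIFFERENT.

Term A:
  start: K(KI(KK)(I(IS)))
  →1  K(I(I(IS)))
  →2  K(I(IS))
  →3  K(IS)
  →4  KS

Term B:
  start: KI(KI)(KS)
  →1  I(KS)
  →2  KS

Answer: SAME — A ⇓ KS, B ⇓ KS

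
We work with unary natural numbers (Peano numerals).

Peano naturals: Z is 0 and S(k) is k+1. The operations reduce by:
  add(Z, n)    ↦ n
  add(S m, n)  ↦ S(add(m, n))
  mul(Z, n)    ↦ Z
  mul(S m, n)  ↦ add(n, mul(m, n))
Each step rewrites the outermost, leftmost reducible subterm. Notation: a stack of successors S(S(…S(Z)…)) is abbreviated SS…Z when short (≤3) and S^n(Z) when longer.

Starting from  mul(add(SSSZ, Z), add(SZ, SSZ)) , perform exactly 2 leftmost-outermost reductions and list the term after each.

  start: mul(add(SSSZ, Z), add(SZ, SSZ))
  →1  mul(S(add(SSZ, Z)), add(SZ, SSZ))
  →2  add(add(SZ, SSZ), mul(add(SSZ, Z), add(SZ, SSZ)))

Answer: after 2 steps: add(add(SZ, SSZ), mul(add(SSZ, Z), add(SZ, SSZ)))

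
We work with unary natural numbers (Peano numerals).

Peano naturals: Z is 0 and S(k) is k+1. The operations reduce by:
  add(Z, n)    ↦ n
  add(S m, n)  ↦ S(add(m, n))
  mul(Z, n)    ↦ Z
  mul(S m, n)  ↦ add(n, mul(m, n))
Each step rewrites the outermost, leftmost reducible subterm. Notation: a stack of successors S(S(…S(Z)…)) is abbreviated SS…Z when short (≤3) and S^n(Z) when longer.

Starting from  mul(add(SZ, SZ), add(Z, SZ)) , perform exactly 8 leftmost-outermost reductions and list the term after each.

  start: mul(add(SZ, SZ), add(Z, SZ))
  [1] mul(S(add(Z, SZ)), add(Z, SZ))
  [2] add(add(Z, SZ), mul(add(Z, SZ), add(Z, SZ)))
  [3] add(SZ, mul(add(Z, SZ), add(Z, SZ)))
  [4] S(add(Z, mul(add(Z, SZ), add(Z, SZ))))
  [5] S(mul(add(Z, SZ), add(Z, SZ)))
  [6] S(mul(SZ, add(Z, SZ)))
  [7] S(add(add(Z, SZ), mul(Z, add(Z, SZ))))
  [8] S(add(SZ, mul(Z, add(Z, SZ))))

Answer: after 8 steps: S(add(SZ, mul(Z, add(Z, SZ))))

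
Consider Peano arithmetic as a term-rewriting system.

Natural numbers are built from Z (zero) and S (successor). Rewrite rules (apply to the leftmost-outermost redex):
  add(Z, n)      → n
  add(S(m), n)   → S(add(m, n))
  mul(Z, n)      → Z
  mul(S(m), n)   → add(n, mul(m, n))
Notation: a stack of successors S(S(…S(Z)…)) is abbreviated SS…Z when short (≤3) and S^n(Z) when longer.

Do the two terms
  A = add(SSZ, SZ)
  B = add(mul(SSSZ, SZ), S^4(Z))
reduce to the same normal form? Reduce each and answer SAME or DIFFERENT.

Term A:
  start: add(SSZ, SZ)
  step 1: S(add(SZ, SZ))
  step 2: S(S(add(Z, SZ)))
  step 3: SSSZ

Term B:
  start: add(mul(SSSZ, SZ), S^4(Z))
  step 1: add(add(SZ, mul(SSZ, SZ)), S^4(Z))
  step 2: add(S(add(Z, mul(SSZ, SZ))), S^4(Z))
  step 3: S(add(add(Z, mul(SSZ, SZ)), S^4(Z)))
  step 4: S(add(mul(SSZ, SZ), S^4(Z)))
  step 5: S(add(add(SZ, mul(SZ, SZ)), S^4(Z)))
  step 6: S(add(S(add(Z, mul(SZ, SZ))), S^4(Z)))
  step 7: S(S(add(add(Z, mul(SZ, SZ)), S^4(Z))))
  step 8: S(S(add(mul(SZ, SZ), S^4(Z))))
  step 9: S(S(add(add(SZ, mul(Z, SZ)), S^4(Z))))
  step 10: S(S(add(S(add(Z, mul(Z, SZ))), S^4(Z))))
  step 11: S(S(S(add(add(Z, mul(Z, SZ)), S^4(Z)))))
  step 12: S(S(S(add(mul(Z, SZ), S^4(Z)))))
  step 13: S(S(S(add(Z, S^4(Z)))))
  step 14: S^7(Z)

Answer: DIFFERENT — A ⇓ SSSZ, B ⇓ S^7(Z)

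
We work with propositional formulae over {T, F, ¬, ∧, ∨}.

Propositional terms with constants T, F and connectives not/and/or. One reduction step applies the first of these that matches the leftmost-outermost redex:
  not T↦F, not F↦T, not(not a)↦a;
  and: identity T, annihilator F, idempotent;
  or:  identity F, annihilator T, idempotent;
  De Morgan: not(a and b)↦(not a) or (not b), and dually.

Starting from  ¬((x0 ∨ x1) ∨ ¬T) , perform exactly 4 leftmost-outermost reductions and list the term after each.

  start: ¬((x0 ∨ x1) ∨ ¬T)
  step 1: ¬(x0 ∨ x1) ∧ ¬¬T
  step 2: (¬x0 ∧ ¬x1) ∧ ¬¬T
  step 3: (¬x0 ∧ ¬x1) ∧ T
  step 4: ¬x0 ∧ ¬x1

Answer: after 4 steps: ¬x0 ∧ ¬x1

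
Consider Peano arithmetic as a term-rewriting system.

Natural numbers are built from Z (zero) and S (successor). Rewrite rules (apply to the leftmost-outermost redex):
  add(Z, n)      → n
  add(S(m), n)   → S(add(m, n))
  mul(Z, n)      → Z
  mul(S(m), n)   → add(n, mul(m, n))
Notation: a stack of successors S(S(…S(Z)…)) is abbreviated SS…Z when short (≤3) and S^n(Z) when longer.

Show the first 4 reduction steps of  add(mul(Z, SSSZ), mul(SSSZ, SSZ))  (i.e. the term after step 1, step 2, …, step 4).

  start: add(mul(Z, SSSZ), mul(SSSZ, SSZ))
  [1] add(Z, mul(SSSZ, SSZ))
  [2] mul(SSSZ, SSZ)
  [3] add(SSZ, mul(SSZ, SSZ))
  [4] S(add(SZ, mul(SSZ, SSZ)))

Answer: after 4 steps: S(add(SZ, mul(SSZ, SSZ)))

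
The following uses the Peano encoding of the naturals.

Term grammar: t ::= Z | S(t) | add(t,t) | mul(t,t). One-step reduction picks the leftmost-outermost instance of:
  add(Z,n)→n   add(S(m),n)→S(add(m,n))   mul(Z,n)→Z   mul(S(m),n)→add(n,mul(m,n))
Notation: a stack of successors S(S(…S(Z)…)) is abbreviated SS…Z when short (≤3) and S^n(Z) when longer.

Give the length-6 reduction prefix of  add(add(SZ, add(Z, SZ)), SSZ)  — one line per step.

  start: add(add(SZ, add(Z, SZ)), SSZ)
  step 1: add(S(add(Z, add(Z, SZ))), SSZ)
  step 2: S(add(add(Z, add(Z, SZ)), SSZ))
  step 3: S(add(add(Z, SZ), SSZ))
  step 4: S(add(SZ, SSZ))
  step 5: S(S(add(Z, SSZ)))
  step 6: S^4(Z)

Answer: after 6 steps: S^4(Z)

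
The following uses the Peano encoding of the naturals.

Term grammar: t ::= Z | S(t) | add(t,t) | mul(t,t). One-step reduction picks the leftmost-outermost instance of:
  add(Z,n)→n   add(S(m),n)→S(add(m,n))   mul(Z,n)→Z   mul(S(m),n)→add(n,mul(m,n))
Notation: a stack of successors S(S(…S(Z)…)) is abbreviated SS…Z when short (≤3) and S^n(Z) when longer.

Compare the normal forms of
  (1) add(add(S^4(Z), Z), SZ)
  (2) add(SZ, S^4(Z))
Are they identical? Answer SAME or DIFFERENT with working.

Term A:
  start: add(add(S^4(Z), Z), SZ)
  [1] add(S(add(SSSZ, Z)), SZ)
  [2] S(add(add(SSSZ, Z), SZ))
  [3] S(add(S(add(SSZ, Z)), SZ))
  [4] S(S(add(add(SSZ, Z), SZ)))
  [5] S(S(add(S(add(SZ, Z)), SZ)))
  [6] S(S(S(add(add(SZ, Z), SZ))))
  [7] S(S(S(add(S(add(Z, Z)), SZ))))
  [8] S(S(S(S(add(add(Z, Z), SZ)))))
  [9] S(S(S(S(add(Z, SZ)))))
  [10] S^5(Z)

Term B:
  start: add(SZ, S^4(Z))
  [1] S(add(Z, S^4(Z)))
  [2] S^5(Z)

Answer: SAME — A ⇓ S^5(Z), B ⇓ S^5(Z)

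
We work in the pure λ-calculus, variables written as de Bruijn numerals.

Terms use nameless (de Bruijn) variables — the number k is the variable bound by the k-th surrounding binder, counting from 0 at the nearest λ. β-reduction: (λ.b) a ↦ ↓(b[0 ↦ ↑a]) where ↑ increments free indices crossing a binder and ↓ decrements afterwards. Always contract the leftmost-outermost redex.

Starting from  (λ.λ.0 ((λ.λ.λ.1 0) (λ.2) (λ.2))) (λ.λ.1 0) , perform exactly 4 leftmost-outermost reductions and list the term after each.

  start: (λ.λ.0 ((λ.λ.λ.1 0) (λ.2) (λ.2))) (λ.λ.1 0)
  →1  λ.0 ((λ.λ.λ.1 0) (λ.λ.λ.1 0) (λ.λ.λ.1 0))
  →2  λ.0 ((λ.λ.1 0) (λ.λ.λ.1 0))
  →3  λ.0 (λ.(λ.λ.λ.1 0) 0)
  →4  λ.0 (λ.λ.λ.1 0)

Answer: after 4 steps: λ.0 (λ.λ.λ.1 0)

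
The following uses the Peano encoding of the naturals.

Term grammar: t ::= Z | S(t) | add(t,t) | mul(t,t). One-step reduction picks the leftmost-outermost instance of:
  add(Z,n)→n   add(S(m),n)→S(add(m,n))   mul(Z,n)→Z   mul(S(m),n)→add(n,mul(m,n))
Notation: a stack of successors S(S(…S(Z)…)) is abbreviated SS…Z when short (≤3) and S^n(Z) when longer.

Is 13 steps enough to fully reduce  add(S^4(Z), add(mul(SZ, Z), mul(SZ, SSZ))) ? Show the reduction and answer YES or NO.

Answer: NO — after 13 steps the term is S(S(S(S(S(S(mul(Z, SSZ))))))), not yet normal

Working:
  start: add(S^4(Z), add(mul(SZ, Z), mul(SZ, SSZ)))
  [1] S(add(SSSZ, add(mul(SZ, Z), mul(SZ, SSZ))))
  [2] S(S(add(SSZ, add(mul(SZ, Z), mul(SZ, SSZ)))))
  [3] S(S(S(add(SZ, add(mul(SZ, Z), mul(SZ, SSZ))))))
  [4] S(S(S(S(add(Z, add(mul(SZ, Z), mul(SZ, SSZ)))))))
  [5] S(S(S(S(add(mul(SZ, Z), mul(SZ, SSZ))))))
  [6] S(S(S(S(add(add(Z, mul(Z, Z)), mul(SZ, SSZ))))))
  [7] S(S(S(S(add(mul(Z, Z), mul(SZ, SSZ))))))
  [8] S(S(S(S(add(Z, mul(SZ, SSZ))))))
  [9] S(S(S(S(mul(SZ, SSZ)))))
  [10] S(S(S(S(add(SSZ, mul(Z, SSZ))))))
  [11] S(S(S(S(S(add(SZ, mul(Z, SSZ)))))))
  [12] S(S(S(S(S(S(add(Z, mul(Z, SSZ))))))))
  [13] S(S(S(S(S(S(mul(Z, SSZ)))))))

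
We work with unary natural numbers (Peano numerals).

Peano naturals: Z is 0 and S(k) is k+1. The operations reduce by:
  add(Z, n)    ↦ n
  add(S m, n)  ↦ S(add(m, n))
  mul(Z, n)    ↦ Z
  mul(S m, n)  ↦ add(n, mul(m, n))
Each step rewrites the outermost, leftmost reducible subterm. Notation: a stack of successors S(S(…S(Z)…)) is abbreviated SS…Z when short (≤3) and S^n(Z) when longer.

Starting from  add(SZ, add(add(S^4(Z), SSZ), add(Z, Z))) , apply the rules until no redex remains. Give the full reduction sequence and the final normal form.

  start: add(SZ, add(add(S^4(Z), SSZ), add(Z, Z)))
  [1] S(add(Z, add(add(S^4(Z), SSZ), add(Z, Z))))
  [2] S(add(add(S^4(Z), SSZ), add(Z, Z)))
  [3] S(add(S(add(SSSZ, SSZ)), add(Z, Z)))
  [4] S(S(add(add(SSSZ, SSZ), add(Z, Z))))
  [5] S(S(add(S(add(SSZ, SSZ)), add(Z, Z))))
  [6] S(S(S(add(add(SSZ, SSZ), add(Z, Z)))))
  [7] S(S(S(add(S(add(SZ, SSZ)), add(Z, Z)))))
  [8] S(S(S(S(add(add(SZ, SSZ), add(Z, Z))))))
  [9] S(S(S(S(add(S(add(Z, SSZ)), add(Z, Z))))))
  [10] S(S(S(S(S(add(add(Z, SSZ), add(Z, Z)))))))
  [11] S(S(S(S(S(add(SSZ, add(Z, Z)))))))
  [12] S(S(S(S(S(S(add(SZ, add(Z, Z))))))))
  [13] S(S(S(S(S(S(S(add(Z, add(Z, Z)))))))))
  [14] S(S(S(S(S(S(S(add(Z, Z))))))))
  [15] S^7(Z)

Answer: normal form = S^7(Z)  (in 15 steps)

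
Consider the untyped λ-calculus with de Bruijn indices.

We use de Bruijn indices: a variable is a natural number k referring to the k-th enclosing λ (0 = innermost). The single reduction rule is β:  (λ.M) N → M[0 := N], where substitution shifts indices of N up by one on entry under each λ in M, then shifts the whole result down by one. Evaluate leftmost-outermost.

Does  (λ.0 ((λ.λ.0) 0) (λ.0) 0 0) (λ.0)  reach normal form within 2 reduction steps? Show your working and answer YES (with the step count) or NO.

  start: (λ.0 ((λ.λ.0) 0) (λ.0) 0 0) (λ.0)
  step 1: (λ.0) ((λ.λ.0) (λ.0)) (λ.0) (λ.0) (λ.0)
  step 2: (λ.λ.0) (λ.0) (λ.0) (λ.0) (λ.0)

Answer: NO — after 2 steps the term is (λ.λ.0) (λ.0) (λ.0) (λ.0) (λ.0), not yet normal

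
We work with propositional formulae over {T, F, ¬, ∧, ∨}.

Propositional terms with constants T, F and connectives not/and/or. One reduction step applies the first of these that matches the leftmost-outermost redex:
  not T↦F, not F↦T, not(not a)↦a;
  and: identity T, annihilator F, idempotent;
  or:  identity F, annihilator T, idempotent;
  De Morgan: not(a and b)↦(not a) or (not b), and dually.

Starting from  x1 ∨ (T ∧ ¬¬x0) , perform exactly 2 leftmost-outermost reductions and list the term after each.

Answer: after 2 steps: x1 ∨ x0

Reduction:
  start: x1 ∨ (T ∧ ¬¬x0)
  →1  x1 ∨ ¬¬x0
  →2  x1 ∨ x0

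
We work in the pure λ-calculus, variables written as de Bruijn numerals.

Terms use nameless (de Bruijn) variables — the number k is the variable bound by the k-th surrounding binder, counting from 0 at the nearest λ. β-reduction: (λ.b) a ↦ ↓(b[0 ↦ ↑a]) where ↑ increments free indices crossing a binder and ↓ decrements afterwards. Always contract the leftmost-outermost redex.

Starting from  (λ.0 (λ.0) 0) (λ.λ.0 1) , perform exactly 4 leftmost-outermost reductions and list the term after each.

  start: (λ.0 (λ.0) 0) (λ.λ.0 1)
  step 1: (λ.λ.0 1) (λ.0) (λ.λ.0 1)
  step 2: (λ.0 (λ.0)) (λ.λ.0 1)
  step 3: (λ.λ.0 1) (λ.0)
  step 4: λ.0 (λ.0)

Answer: after 4 steps: λ.0 (λ.0)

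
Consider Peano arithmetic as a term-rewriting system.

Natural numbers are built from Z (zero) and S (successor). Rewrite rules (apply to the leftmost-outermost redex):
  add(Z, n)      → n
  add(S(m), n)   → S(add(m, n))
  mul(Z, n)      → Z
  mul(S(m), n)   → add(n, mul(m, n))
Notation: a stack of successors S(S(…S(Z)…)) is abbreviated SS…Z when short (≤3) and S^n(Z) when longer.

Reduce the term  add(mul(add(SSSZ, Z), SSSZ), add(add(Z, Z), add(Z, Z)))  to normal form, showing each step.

  start: add(mul(add(SSSZ, Z), SSSZ), add(add(Z, Z), add(Z, Z)))
  [1] add(mul(S(add(SSZ, Z)), SSSZ), add(add(Z, Z), add(Z, Z)))
  [2] add(add(SSSZ, mul(add(SSZ, Z), SSSZ)), add(add(Z, Z), add(Z, Z)))
  [3] add(S(add(SSZ, mul(add(SSZ, Z), SSSZ))), add(add(Z, Z), add(Z, Z)))
  [4] S(add(add(SSZ, mul(add(SSZ, Z), SSSZ)), add(add(Z, Z), add(Z, Z))))
  [5] S(add(S(add(SZ, mul(add(SSZ, Z), SSSZ))), add(add(Z, Z), add(Z, Z))))
  [6] S(S(add(add(SZ, mul(add(SSZ, Z), SSSZ)), add(add(Z, Z), add(Z, Z)))))
  [7] S(S(add(S(add(Z, mul(add(SSZ, Z), SSSZ))), add(add(Z, Z), add(Z, Z)))))
  [8] S(S(S(add(add(Z, mul(add(SSZ, Z), SSSZ)), add(add(Z, Z), add(Z, Z))))))
  [9] S(S(S(add(mul(add(SSZ, Z), SSSZ), add(add(Z, Z), add(Z, Z))))))
  [10] S(S(S(add(mul(S(add(SZ, Z)), SSSZ), add(add(Z, Z), add(Z, Z))))))
  [11] S(S(S(add(add(SSSZ, mul(add(SZ, Z), SSSZ)), add(add(Z, Z), add(Z, Z))))))
  [12] S(S(S(add(S(add(SSZ, mul(add(SZ, Z), SSSZ))), add(add(Z, Z), add(Z, Z))))))
  [13] S(S(S(S(add(add(SSZ, mul(add(SZ, Z), SSSZ)), add(add(Z, Z), add(Z, Z)))))))
  [14] S(S(S(S(add(S(add(SZ, mul(add(SZ, Z), SSSZ))), add(add(Z, Z), add(Z, Z)))))))
  [15] S(S(S(S(S(add(add(SZ, mul(add(SZ, Z), SSSZ)), add(add(Z, Z), add(Z, Z))))))))
  [16] S(S(S(S(S(add(S(add(Z, mul(add(SZ, Z), SSSZ))), add(add(Z, Z), add(Z, Z))))))))
  [17] S(S(S(S(S(S(add(add(Z, mul(add(SZ, Z), SSSZ)), add(add(Z, Z), add(Z, Z)))))))))
  [18] S(S(S(S(S(S(add(mul(add(SZ, Z), SSSZ), add(add(Z, Z), add(Z, Z)))))))))
  [19] S(S(S(S(S(S(add(mul(S(add(Z, Z)), SSSZ), add(add(Z, Z), add(Z, Z)))))))))
  [20] S(S(S(S(S(S(add(add(SSSZ, mul(add(Z, Z), SSSZ)), add(add(Z, Z), add(Z, Z)))))))))
  [21] S(S(S(S(S(S(add(S(add(SSZ, mul(add(Z, Z), SSSZ))), add(add(Z, Z), add(Z, Z)))))))))
  [22] S(S(S(S(S(S(S(add(add(SSZ, mul(add(Z, Z), SSSZ)), add(add(Z, Z), add(Z, Z))))))))))
  [23] S(S(S(S(S(S(S(add(S(add(SZ, mul(add(Z, Z), SSSZ))), add(add(Z, Z), add(Z, Z))))))))))
  [24] S(S(S(S(S(S(S(S(add(add(SZ, mul(add(Z, Z), SSSZ)), add(add(Z, Z), add(Z, Z)))))))))))
  [25] S(S(S(S(S(S(S(S(add(S(add(Z, mul(add(Z, Z), SSSZ))), add(add(Z, Z), add(Z, Z)))))))))))
  [26] S(S(S(S(S(S(S(S(S(add(add(Z, mul(add(Z, Z), SSSZ)), add(add(Z, Z), add(Z, Z))))))))))))
  [27] S(S(S(S(S(S(S(S(S(add(mul(add(Z, Z), SSSZ), add(add(Z, Z), add(Z, Z))))))))))))
  [28] S(S(S(S(S(S(S(S(S(add(mul(Z, SSSZ), add(add(Z, Z), add(Z, Z))))))))))))
  [29] S(S(S(S(S(S(S(S(S(add(Z, add(add(Z, Z), add(Z, Z))))))))))))
  [30] S(S(S(S(S(S(S(S(S(add(add(Z, Z), add(Z, Z)))))))))))
  [31] S(S(S(S(S(S(S(S(S(add(Z, add(Z, Z)))))))))))
  [32] S(S(S(S(S(S(S(S(S(add(Z, Z))))))))))
  [33] S^9(Z)

Answer: normal form = S^9(Z)  (in 33 steps)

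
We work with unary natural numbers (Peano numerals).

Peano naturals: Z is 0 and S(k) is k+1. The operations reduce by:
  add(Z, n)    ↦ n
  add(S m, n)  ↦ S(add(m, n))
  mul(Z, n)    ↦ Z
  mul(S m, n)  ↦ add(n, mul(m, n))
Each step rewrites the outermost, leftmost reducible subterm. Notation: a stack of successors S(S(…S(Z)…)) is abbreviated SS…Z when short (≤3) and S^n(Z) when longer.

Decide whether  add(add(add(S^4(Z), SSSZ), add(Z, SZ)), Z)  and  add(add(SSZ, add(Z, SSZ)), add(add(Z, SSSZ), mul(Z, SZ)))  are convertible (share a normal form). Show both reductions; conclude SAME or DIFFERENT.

Term A:
  start: add(add(add(S^4(Z), SSSZ), add(Z, SZ)), Z)
  [1] add(add(S(add(SSSZ, SSSZ)), add(Z, SZ)), Z)
  [2] add(S(add(add(SSSZ, SSSZ), add(Z, SZ))), Z)
  [3] S(add(add(add(SSSZ, SSSZ), add(Z, SZ)), Z))
  [4] S(add(add(S(add(SSZ, SSSZ)), add(Z, SZ)), Z))
  [5] S(add(S(add(add(SSZ, SSSZ), add(Z, SZ))), Z))
  [6] S(S(add(add(add(SSZ, SSSZ), add(Z, SZ)), Z)))
  [7] S(S(add(add(S(add(SZ, SSSZ)), add(Z, SZ)), Z)))
  [8] S(S(add(S(add(add(SZ, SSSZ), add(Z, SZ))), Z)))
  [9] S(S(S(add(add(add(SZ, SSSZ), add(Z, SZ)), Z))))
  [10] S(S(S(add(add(S(add(Z, SSSZ)), add(Z, SZ)), Z))))
  [11] S(S(S(add(S(add(add(Z, SSSZ), add(Z, SZ))), Z))))
  [12] S(S(S(S(add(add(add(Z, SSSZ), add(Z, SZ)), Z)))))
  [13] S(S(S(S(add(add(SSSZ, add(Z, SZ)), Z)))))
  [14] S(S(S(S(add(S(add(SSZ, add(Z, SZ))), Z)))))
  [15] S(S(S(S(S(add(add(SSZ, add(Z, SZ)), Z))))))
  [16] S(S(S(S(S(add(S(add(SZ, add(Z, SZ))), Z))))))
  [17] S(S(S(S(S(S(add(add(SZ, add(Z, SZ)), Z)))))))
  [18] S(S(S(S(S(S(add(S(add(Z, add(Z, SZ))), Z)))))))
  [19] S(S(S(S(S(S(S(add(add(Z, add(Z, SZ)), Z))))))))
  [20] S(S(S(S(S(S(S(add(add(Z, SZ), Z))))))))
  [21] S(S(S(S(S(S(S(add(SZ, Z))))))))
  [22] S(S(S(S(S(S(S(S(add(Z, Z)))))))))
  [23] S^8(Z)

Term B:
  start: add(add(SSZ, add(Z, SSZ)), add(add(Z, SSSZ), mul(Z, SZ)))
  [1] add(S(add(SZ, add(Z, SSZ))), add(add(Z, SSSZ), mul(Z, SZ)))
  [2] S(add(add(SZ, add(Z, SSZ)), add(add(Z, SSSZ), mul(Z, SZ))))
  [3] S(add(S(add(Z, add(Z, SSZ))), add(add(Z, SSSZ), mul(Z, SZ))))
  [4] S(S(add(add(Z, add(Z, SSZ)), add(add(Z, SSSZ), mul(Z, SZ)))))
  [5] S(S(add(add(Z, SSZ), add(add(Z, SSSZ), mul(Z, SZ)))))
  [6] S(S(add(SSZ, add(add(Z, SSSZ), mul(Z, SZ)))))
  [7] S(S(S(add(SZ, add(add(Z, SSSZ), mul(Z, SZ))))))
  [8] S(S(S(S(add(Z, add(add(Z, SSSZ), mul(Z, SZ)))))))
  [9] S(S(S(S(add(add(Z, SSSZ), mul(Z, SZ))))))
  [10] S(S(S(S(add(SSSZ, mul(Z, SZ))))))
  [11] S(S(S(S(S(add(SSZ, mul(Z, SZ)))))))
  [12] S(S(S(S(S(S(add(SZ, mul(Z, SZ))))))))
  [13] S(S(S(S(S(S(S(add(Z, mul(Z, SZ)))))))))
  [14] S(S(S(S(S(S(S(mul(Z, SZ))))))))
  [15] S^7(Z)

Answer: DIFFERENT — A ⇓ S^8(Z), B ⇓ S^7(Z)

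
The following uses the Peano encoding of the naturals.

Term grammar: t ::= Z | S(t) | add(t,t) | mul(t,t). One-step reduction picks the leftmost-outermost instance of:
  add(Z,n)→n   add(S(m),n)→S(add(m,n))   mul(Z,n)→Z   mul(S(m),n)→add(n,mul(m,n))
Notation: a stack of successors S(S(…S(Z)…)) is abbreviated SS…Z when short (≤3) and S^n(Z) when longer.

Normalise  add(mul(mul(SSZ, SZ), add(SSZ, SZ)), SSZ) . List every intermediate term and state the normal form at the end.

  start: add(mul(mul(SSZ, SZ), add(SSZ, SZ)), SSZ)
  [1] add(mul(add(SZ, mul(SZ, SZ)), add(SSZ, SZ)), SSZ)
  [2] add(mul(S(add(Z, mul(SZ, SZ))), add(SSZ, SZ)), SSZ)
  [3] add(add(add(SSZ, SZ), mul(add(Z, mul(SZ, SZ)), add(SSZ, SZ))), SSZ)
  [4] add(add(S(add(SZ, SZ)), mul(add(Z, mul(SZ, SZ)), add(SSZ, SZ))), SSZ)
  [5] add(S(add(add(SZ, SZ), mul(add(Z, mul(SZ, SZ)), add(SSZ, SZ)))), SSZ)
  [6] S(add(add(add(SZ, SZ), mul(add(Z, mul(SZ, SZ)), add(SSZ, SZ))), SSZ))
  [7] S(add(add(S(add(Z, SZ)), mul(add(Z, mul(SZ, SZ)), add(SSZ, SZ))), SSZ))
  [8] S(add(S(add(add(Z, SZ), mul(add(Z, mul(SZ, SZ)), add(SSZ, SZ)))), SSZ))
  [9] S(S(add(add(add(Z, SZ), mul(add(Z, mul(SZ, SZ)), add(SSZ, SZ))), SSZ)))
  [10] S(S(add(add(SZ, mul(add(Z, mul(SZ, SZ)), add(SSZ, SZ))), SSZ)))
  [11] S(S(add(S(add(Z, mul(add(Z, mul(SZ, SZ)), add(SSZ, SZ)))), SSZ)))
  [12] S(S(S(add(add(Z, mul(add(Z, mul(SZ, SZ)), add(SSZ, SZ))), SSZ))))
  [13] S(S(S(add(mul(add(Z, mul(SZ, SZ)), add(SSZ, SZ)), SSZ))))
  [14] S(S(S(add(mul(mul(SZ, SZ), add(SSZ, SZ)), SSZ))))
  [15] S(S(S(add(mul(add(SZ, mul(Z, SZ)), add(SSZ, SZ)), SSZ))))
  [16] S(S(S(add(mul(S(add(Z, mul(Z, SZ))), add(SSZ, SZ)), SSZ))))
  [17] S(S(S(add(add(add(SSZ, SZ), mul(add(Z, mul(Z, SZ)), add(SSZ, SZ))), SSZ))))
  [18] S(S(S(add(add(S(add(SZ, SZ)), mul(add(Z, mul(Z, SZ)), add(SSZ, SZ))), SSZ))))
  [19] S(S(S(add(S(add(add(SZ, SZ), mul(add(Z, mul(Z, SZ)), add(SSZ, SZ)))), SSZ))))
  [20] S(S(S(S(add(add(add(SZ, SZ), mul(add(Z, mul(Z, SZ)), add(SSZ, SZ))), SSZ)))))
  [21] S(S(S(S(add(add(S(add(Z, SZ)), mul(add(Z, mul(Z, SZ)), add(SSZ, SZ))), SSZ)))))
  [22] S(S(S(S(add(S(add(add(Z, SZ), mul(add(Z, mul(Z, SZ)), add(SSZ, SZ)))), SSZ)))))
  [23] S(S(S(S(S(add(add(add(Z, SZ), mul(add(Z, mul(Z, SZ)), add(SSZ, SZ))), SSZ))))))
  [24] S(S(S(S(S(add(add(SZ, mul(add(Z, mul(Z, SZ)), add(SSZ, SZ))), SSZ))))))
  [25] S(S(S(S(S(add(S(add(Z, mul(add(Z, mul(Z, SZ)), add(SSZ, SZ)))), SSZ))))))
  [26] S(S(S(S(S(S(add(add(Z, mul(add(Z, mul(Z, SZ)), add(SSZ, SZ))), SSZ)))))))
  [27] S(S(S(S(S(S(add(mul(add(Z, mul(Z, SZ)), add(SSZ, SZ)), SSZ)))))))
  [28] S(S(S(S(S(S(add(mul(mul(Z, SZ), add(SSZ, SZ)), SSZ)))))))
  [29] S(S(S(S(S(S(add(mul(Z, add(SSZ, SZ)), SSZ)))))))
  [30] S(S(S(S(S(S(add(Z, SSZ)))))))
  [31] S^8(Z)

Answer: normal form = S^8(Z)  (in 31 steps)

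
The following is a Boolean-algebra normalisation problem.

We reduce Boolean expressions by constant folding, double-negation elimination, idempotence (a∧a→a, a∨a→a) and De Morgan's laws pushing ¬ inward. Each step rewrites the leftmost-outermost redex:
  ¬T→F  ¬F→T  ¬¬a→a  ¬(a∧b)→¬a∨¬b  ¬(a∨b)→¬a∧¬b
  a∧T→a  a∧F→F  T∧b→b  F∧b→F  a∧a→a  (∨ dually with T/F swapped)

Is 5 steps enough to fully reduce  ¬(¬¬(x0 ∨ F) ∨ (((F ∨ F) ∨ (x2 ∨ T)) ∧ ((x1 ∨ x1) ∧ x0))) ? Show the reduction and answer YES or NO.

Answer: NO — after 5 steps the term is ¬x0 ∧ ¬(((F ∨ F) ∨ (x2 ∨ T)) ∧ ((x1 ∨ x1) ∧ x0)), not yet normal

Derivation:
  start: ¬(¬¬(x0 ∨ F) ∨ (((F ∨ F) ∨ (x2 ∨ T)) ∧ ((x1 ∨ x1) ∧ x0)))
  step 1: ¬¬¬(x0 ∨ F) ∧ ¬(((F ∨ F) ∨ (x2 ∨ T)) ∧ ((x1 ∨ x1) ∧ x0))
  step 2: ¬(x0 ∨ F) ∧ ¬(((F ∨ F) ∨ (x2 ∨ T)) ∧ ((x1 ∨ x1) ∧ x0))
  step 3: (¬x0 ∧ ¬F) ∧ ¬(((F ∨ F) ∨ (x2 ∨ T)) ∧ ((x1 ∨ x1) ∧ x0))
  step 4: (¬x0 ∧ T) ∧ ¬(((F ∨ F) ∨ (x2 ∨ T)) ∧ ((x1 ∨ x1) ∧ x0))
  step 5: ¬x0 ∧ ¬(((F ∨ F) ∨ (x2 ∨ T)) ∧ ((x1 ∨ x1) ∧ x0))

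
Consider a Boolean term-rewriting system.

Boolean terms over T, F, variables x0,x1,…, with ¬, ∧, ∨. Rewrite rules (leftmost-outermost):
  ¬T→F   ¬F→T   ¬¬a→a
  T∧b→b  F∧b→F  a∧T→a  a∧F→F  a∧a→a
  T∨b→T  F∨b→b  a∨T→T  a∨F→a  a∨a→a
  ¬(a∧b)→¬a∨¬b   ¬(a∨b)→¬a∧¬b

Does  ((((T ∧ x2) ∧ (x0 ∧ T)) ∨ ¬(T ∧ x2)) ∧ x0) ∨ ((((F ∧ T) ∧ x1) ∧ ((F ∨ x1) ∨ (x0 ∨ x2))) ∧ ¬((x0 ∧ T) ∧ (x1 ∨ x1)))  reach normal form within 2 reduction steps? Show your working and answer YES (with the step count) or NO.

Answer: NO — after 2 steps the term is (((x2 ∧ x0) ∨ ¬(T ∧ x2)) ∧ x0) ∨ ((((F ∧ T) ∧ x1) ∧ ((F ∨ x1) ∨ (x0 ∨ x2))) ∧ ¬((x0 ∧ T) ∧ (x1 ∨ x1))), not yet normal

Reduction:
  start: ((((T ∧ x2) ∧ (x0 ∧ T)) ∨ ¬(T ∧ x2)) ∧ x0) ∨ ((((F ∧ T) ∧ x1) ∧ ((F ∨ x1) ∨ (x0 ∨ x2))) ∧ ¬((x0 ∧ T) ∧ (x1 ∨ x1)))
  [1] (((x2 ∧ (x0 ∧ T)) ∨ ¬(T ∧ x2)) ∧ x0) ∨ ((((F ∧ T) ∧ x1) ∧ ((F ∨ x1) ∨ (x0 ∨ x2))) ∧ ¬((x0 ∧ T) ∧ (x1 ∨ x1)))
  [2] (((x2 ∧ x0) ∨ ¬(T ∧ x2)) ∧ x0) ∨ ((((F ∧ T) ∧ x1) ∧ ((F ∨ x1) ∨ (x0 ∨ x2))) ∧ ¬((x0 ∧ T) ∧ (x1 ∨ x1)))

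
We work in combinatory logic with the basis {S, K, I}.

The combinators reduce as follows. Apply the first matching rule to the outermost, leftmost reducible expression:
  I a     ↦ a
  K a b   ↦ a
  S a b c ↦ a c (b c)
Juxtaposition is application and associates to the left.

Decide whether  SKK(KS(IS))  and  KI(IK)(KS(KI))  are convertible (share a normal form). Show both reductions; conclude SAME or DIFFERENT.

Term A:
  start: SKK(KS(IS))
  step 1: K(KS(IS))(K(KS(IS)))
  step 2: KS(IS)
  step 3: S

Term B:
  start: KI(IK)(KS(KI))
  step 1: I(KS(KI))
  step 2: KS(KI)
  step 3: S

Answer: SAME — A ⇓ S, B ⇓ S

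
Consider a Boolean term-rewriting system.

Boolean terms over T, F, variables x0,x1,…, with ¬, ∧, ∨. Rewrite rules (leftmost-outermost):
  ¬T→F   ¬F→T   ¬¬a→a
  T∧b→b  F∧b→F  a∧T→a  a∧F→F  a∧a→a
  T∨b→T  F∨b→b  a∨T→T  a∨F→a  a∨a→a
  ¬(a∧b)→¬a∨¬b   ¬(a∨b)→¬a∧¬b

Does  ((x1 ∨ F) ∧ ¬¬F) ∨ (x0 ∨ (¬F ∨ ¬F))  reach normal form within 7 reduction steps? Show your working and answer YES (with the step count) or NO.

Answer: YES — reaches normal form T in 7 ≤ 7 steps

Derivation:
  start: ((x1 ∨ F) ∧ ¬¬F) ∨ (x0 ∨ (¬F ∨ ¬F))
  [1] (x1 ∧ ¬¬F) ∨ (x0 ∨ (¬F ∨ ¬F))
  [2] (x1 ∧ F) ∨ (x0 ∨ (¬F ∨ ¬F))
  [3] F ∨ (x0 ∨ (¬F ∨ ¬F))
  [4] x0 ∨ (¬F ∨ ¬F)
  [5] x0 ∨ ¬F
  [6] x0 ∨ T
  [7] T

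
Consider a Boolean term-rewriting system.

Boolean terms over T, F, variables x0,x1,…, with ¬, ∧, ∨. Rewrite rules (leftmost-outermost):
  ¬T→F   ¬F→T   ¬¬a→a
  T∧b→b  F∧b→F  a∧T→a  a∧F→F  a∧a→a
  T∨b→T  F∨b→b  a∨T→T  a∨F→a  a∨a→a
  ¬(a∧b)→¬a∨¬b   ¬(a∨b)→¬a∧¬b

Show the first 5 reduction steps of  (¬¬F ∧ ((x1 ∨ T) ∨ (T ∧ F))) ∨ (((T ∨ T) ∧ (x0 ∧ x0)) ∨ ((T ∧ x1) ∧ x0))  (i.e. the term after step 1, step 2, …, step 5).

  start: (¬¬F ∧ ((x1 ∨ T) ∨ (T ∧ F))) ∨ (((T ∨ T) ∧ (x0 ∧ x0)) ∨ ((T ∧ x1) ∧ x0))
  [1] (F ∧ ((x1 ∨ T) ∨ (T ∧ F))) ∨ (((T ∨ T) ∧ (x0 ∧ x0)) ∨ ((T ∧ x1) ∧ x0))
  [2] F ∨ (((T ∨ T) ∧ (x0 ∧ x0)) ∨ ((T ∧ x1) ∧ x0))
  [3] ((T ∨ T) ∧ (x0 ∧ x0)) ∨ ((T ∧ x1) ∧ x0)
  [4] (T ∧ (x0 ∧ x0)) ∨ ((T ∧ x1) ∧ x0)
  [5] (x0 ∧ x0) ∨ ((T ∧ x1) ∧ x0)

Answer: after 5 steps: (x0 ∧ x0) ∨ ((T ∧ x1) ∧ x0)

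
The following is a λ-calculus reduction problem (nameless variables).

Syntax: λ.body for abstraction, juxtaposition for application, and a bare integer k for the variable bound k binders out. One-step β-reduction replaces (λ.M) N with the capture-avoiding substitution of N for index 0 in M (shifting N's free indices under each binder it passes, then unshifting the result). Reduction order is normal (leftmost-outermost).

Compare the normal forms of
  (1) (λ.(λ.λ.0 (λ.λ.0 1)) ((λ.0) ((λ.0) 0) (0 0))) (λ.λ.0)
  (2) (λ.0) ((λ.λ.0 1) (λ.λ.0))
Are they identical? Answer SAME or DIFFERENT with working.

Term A:
  start: (λ.(λ.λ.0 (λ.λ.0 1)) ((λ.0) ((λ.0) 0) (0 0))) (λ.λ.0)
  step 1: (λ.λ.0 (λ.λ.0 1)) ((λ.0) ((λ.0) (λ.λ.0)) ((λ.λ.0) (λ.λ.0)))
  step 2: λ.0 (λ.λ.0 1)

Term B:
  start: (λ.0) ((λ.λ.0 1) (λ.λ.0))
  step 1: (λ.λ.0 1) (λ.λ.0)
  step 2: λ.0 (λ.λ.0)

Answer: DIFFERENT — A ⇓ λ.0 (λ.λ.0 1), B ⇓ λ.0 (λ.λ.0)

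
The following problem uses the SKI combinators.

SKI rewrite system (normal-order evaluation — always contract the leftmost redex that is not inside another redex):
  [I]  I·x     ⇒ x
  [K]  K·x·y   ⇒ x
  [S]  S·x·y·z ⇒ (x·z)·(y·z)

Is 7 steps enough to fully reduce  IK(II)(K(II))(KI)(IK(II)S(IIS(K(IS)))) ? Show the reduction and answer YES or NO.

Answer: YES — reaches normal form I in 5 ≤ 7 steps

Working:
  start: IK(II)(K(II))(KI)(IK(II)S(IIS(K(IS))))
  step 1: K(II)(K(II))(KI)(IK(II)S(IIS(K(IS))))
  step 2: II(KI)(IK(II)S(IIS(K(IS))))
  step 3: I(KI)(IK(II)S(IIS(K(IS))))
  step 4: KI(IK(II)S(IIS(K(IS))))
  step 5: I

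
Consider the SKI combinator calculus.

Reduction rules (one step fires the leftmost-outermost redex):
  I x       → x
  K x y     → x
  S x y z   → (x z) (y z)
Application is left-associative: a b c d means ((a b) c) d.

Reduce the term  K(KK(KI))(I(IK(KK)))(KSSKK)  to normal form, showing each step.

Answer: normal form = K(SKK)  (in 3 steps)

Working:
  start: K(KK(KI))(I(IK(KK)))(KSSKK)
  [1] KK(KI)(KSSKK)
  [2] K(KSSKK)
  [3] K(SKK)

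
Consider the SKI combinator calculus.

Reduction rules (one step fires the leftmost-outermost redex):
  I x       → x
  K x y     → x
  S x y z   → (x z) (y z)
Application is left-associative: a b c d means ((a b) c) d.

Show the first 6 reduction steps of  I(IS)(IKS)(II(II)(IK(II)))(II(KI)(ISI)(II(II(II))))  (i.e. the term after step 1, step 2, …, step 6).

Answer: after 6 steps: S(I(II)(IK(II))(II(KI)(ISI)(II(II(II)))))

Derivation:
  start: I(IS)(IKS)(II(II)(IK(II)))(II(KI)(ISI)(II(II(II))))
  [1] IS(IKS)(II(II)(IK(II)))(II(KI)(ISI)(II(II(II))))
  [2] S(IKS)(II(II)(IK(II)))(II(KI)(ISI)(II(II(II))))
  [3] IKS(II(KI)(ISI)(II(II(II))))(II(II)(IK(II))(II(KI)(ISI)(II(II(II)))))
  [4] KS(II(KI)(ISI)(II(II(II))))(II(II)(IK(II))(II(KI)(ISI)(II(II(II)))))
  [5] S(II(II)(IK(II))(II(KI)(ISI)(II(II(II)))))
  [6] S(I(II)(IK(II))(II(KI)(ISI)(II(II(II)))))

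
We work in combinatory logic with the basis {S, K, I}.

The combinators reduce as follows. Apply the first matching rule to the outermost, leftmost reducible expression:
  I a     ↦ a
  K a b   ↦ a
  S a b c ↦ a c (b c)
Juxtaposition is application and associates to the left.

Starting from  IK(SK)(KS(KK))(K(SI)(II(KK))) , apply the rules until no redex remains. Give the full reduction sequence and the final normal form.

  start: IK(SK)(KS(KK))(K(SI)(II(KK)))
  →1  K(SK)(KS(KK))(K(SI)(II(KK)))
  →2  SK(K(SI)(II(KK)))
  →3  SK(SI)

Answer: normal form = SK(SI)  (in 3 steps)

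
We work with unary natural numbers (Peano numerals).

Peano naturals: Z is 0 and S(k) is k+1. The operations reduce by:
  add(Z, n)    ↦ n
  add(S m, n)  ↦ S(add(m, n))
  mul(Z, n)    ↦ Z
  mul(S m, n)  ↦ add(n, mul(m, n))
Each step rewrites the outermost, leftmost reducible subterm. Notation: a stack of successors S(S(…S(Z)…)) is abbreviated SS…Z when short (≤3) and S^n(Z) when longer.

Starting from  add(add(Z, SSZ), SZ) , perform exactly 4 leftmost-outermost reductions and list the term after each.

Answer: after 4 steps: SSSZ

Derivation:
  start: add(add(Z, SSZ), SZ)
  [1] add(SSZ, SZ)
  [2] S(add(SZ, SZ))
  [3] S(S(add(Z, SZ)))
  [4] SSSZ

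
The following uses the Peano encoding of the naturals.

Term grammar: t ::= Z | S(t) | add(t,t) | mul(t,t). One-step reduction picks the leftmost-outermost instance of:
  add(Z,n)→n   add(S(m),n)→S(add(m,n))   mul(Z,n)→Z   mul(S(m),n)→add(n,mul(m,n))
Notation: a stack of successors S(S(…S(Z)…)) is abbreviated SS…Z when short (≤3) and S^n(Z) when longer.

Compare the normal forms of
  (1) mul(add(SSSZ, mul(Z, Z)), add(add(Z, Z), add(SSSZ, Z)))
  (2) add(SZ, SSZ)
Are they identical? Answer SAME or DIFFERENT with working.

Answer: DIFFERENT — A ⇓ S^9(Z), B ⇓ SSSZ

Derivation:
Term A:
  start: mul(add(SSSZ, mul(Z, Z)), add(add(Z, Z), add(SSSZ, Z)))
  [1] mul(S(add(SSZ, mul(Z, Z))), add(add(Z, Z), add(SSSZ, Z)))
  [2] add(add(add(Z, Z), add(SSSZ, Z)), mul(add(SSZ, mul(Z, Z)), add(add(Z, Z), add(SSSZ, Z))))
  [3] add(add(Z, add(SSSZ, Z)), mul(add(SSZ, mul(Z, Z)), add(add(Z, Z), add(SSSZ, Z))))
  [4] add(add(SSSZ, Z), mul(add(SSZ, mul(Z, Z)), add(add(Z, Z), add(SSSZ, Z))))
  [5] add(S(add(SSZ, Z)), mul(add(SSZ, mul(Z, Z)), add(add(Z, Z), add(SSSZ, Z))))
  [6] S(add(add(SSZ, Z), mul(add(SSZ, mul(Z, Z)), add(add(Z, Z), add(SSSZ, Z)))))
  [7] S(add(S(add(SZ, Z)), mul(add(SSZ, mul(Z, Z)), add(add(Z, Z), add(SSSZ, Z)))))
  [8] S(S(add(add(SZ, Z), mul(add(SSZ, mul(Z, Z)), add(add(Z, Z), add(SSSZ, Z))))))
  [9] S(S(add(S(add(Z, Z)), mul(add(SSZ, mul(Z, Z)), add(add(Z, Z), add(SSSZ, Z))))))
  [10] S(S(S(add(add(Z, Z), mul(add(SSZ, mul(Z, Z)), add(add(Z, Z), add(SSSZ, Z)))))))
  [11] S(S(S(add(Z, mul(add(SSZ, mul(Z, Z)), add(add(Z, Z), add(SSSZ, Z)))))))
  [12] S(S(S(mul(add(SSZ, mul(Z, Z)), add(add(Z, Z), add(SSSZ, Z))))))
  [13] S(S(S(mul(S(add(SZ, mul(Z, Z))), add(add(Z, Z), add(SSSZ, Z))))))
  [14] S(S(S(add(add(add(Z, Z), add(SSSZ, Z)), mul(add(SZ, mul(Z, Z)), add(add(Z, Z), add(SSSZ, Z)))))))
  [15] S(S(S(add(add(Z, add(SSSZ, Z)), mul(add(SZ, mul(Z, Z)), add(add(Z, Z), add(SSSZ, Z)))))))
  [16] S(S(S(add(add(SSSZ, Z), mul(add(SZ, mul(Z, Z)), add(add(Z, Z), add(SSSZ, Z)))))))
  [17] S(S(S(add(S(add(SSZ, Z)), mul(add(SZ, mul(Z, Z)), add(add(Z, Z), add(SSSZ, Z)))))))
  [18] S(S(S(S(add(add(SSZ, Z), mul(add(SZ, mul(Z, Z)), add(add(Z, Z), add(SSSZ, Z))))))))
  [19] S(S(S(S(add(S(add(SZ, Z)), mul(add(SZ, mul(Z, Z)), add(add(Z, Z), add(SSSZ, Z))))))))
  [20] S(S(S(S(S(add(add(SZ, Z), mul(add(SZ, mul(Z, Z)), add(add(Z, Z), add(SSSZ, Z)))))))))
  [21] S(S(S(S(S(add(S(add(Z, Z)), mul(add(SZ, mul(Z, Z)), add(add(Z, Z), add(SSSZ, Z)))))))))
  [22] S(S(S(S(S(S(add(add(Z, Z), mul(add(SZ, mul(Z, Z)), add(add(Z, Z), add(SSSZ, Z))))))))))
  [23] S(S(S(S(S(S(add(Z, mul(add(SZ, mul(Z, Z)), add(add(Z, Z), add(SSSZ, Z))))))))))
  [24] S(S(S(S(S(S(mul(add(SZ, mul(Z, Z)), add(add(Z, Z), add(SSSZ, Z)))))))))
  [25] S(S(S(S(S(S(mul(S(add(Z, mul(Z, Z))), add(add(Z, Z), add(SSSZ, Z)))))))))
  [26] S(S(S(S(S(S(add(add(add(Z, Z), add(SSSZ, Z)), mul(add(Z, mul(Z, Z)), add(add(Z, Z), add(SSSZ, Z))))))))))
  [27] S(S(S(S(S(S(add(add(Z, add(SSSZ, Z)), mul(add(Z, mul(Z, Z)), add(add(Z, Z), add(SSSZ, Z))))))))))
  [28] S(S(S(S(S(S(add(add(SSSZ, Z), mul(add(Z, mul(Z, Z)), add(add(Z, Z), add(SSSZ, Z))))))))))
  [29] S(S(S(S(S(S(add(S(add(SSZ, Z)), mul(add(Z, mul(Z, Z)), add(add(Z, Z), add(SSSZ, Z))))))))))
  [30] S(S(S(S(S(S(S(add(add(SSZ, Z), mul(add(Z, mul(Z, Z)), add(add(Z, Z), add(SSSZ, Z)))))))))))
  [31] S(S(S(S(S(S(S(add(S(add(SZ, Z)), mul(add(Z, mul(Z, Z)), add(add(Z, Z), add(SSSZ, Z)))))))))))
  [32] S(S(S(S(S(S(S(S(add(add(SZ, Z), mul(add(Z, mul(Z, Z)), add(add(Z, Z), add(SSSZ, Z))))))))))))
  [33] S(S(S(S(S(S(S(S(add(S(add(Z, Z)), mul(add(Z, mul(Z, Z)), add(add(Z, Z), add(SSSZ, Z))))))))))))
  [34] S(S(S(S(S(S(S(S(S(add(add(Z, Z), mul(add(Z, mul(Z, Z)), add(add(Z, Z), add(SSSZ, Z)))))))))))))
  [35] S(S(S(S(S(S(S(S(S(add(Z, mul(add(Z, mul(Z, Z)), add(add(Z, Z), add(SSSZ, Z)))))))))))))
  [36] S(S(S(S(S(S(S(S(S(mul(add(Z, mul(Z, Z)), add(add(Z, Z), add(SSSZ, Z))))))))))))
  [37] S(S(S(S(S(S(S(S(S(mul(mul(Z, Z), add(add(Z, Z), add(SSSZ, Z))))))))))))
  [38] S(S(S(S(S(S(S(S(S(mul(Z, add(add(Z, Z), add(SSSZ, Z))))))))))))
  [39] S^9(Z)

Term B:
  start: add(SZ, SSZ)
  [1] S(add(Z, SSZ))
  [2] SSSZ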